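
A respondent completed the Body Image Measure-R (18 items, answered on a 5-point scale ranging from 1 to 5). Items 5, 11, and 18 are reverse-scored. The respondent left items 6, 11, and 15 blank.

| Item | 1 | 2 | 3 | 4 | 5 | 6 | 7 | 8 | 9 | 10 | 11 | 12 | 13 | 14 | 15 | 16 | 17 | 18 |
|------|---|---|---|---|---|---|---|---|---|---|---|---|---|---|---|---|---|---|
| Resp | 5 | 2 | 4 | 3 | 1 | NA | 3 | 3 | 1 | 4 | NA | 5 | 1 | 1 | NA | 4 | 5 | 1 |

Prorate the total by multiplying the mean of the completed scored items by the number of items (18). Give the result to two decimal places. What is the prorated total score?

Reverse-coded (on a 1–5 scale, reversed = 6 − raw):
  item 5: 6 − 1 = 5
  item 18: 6 − 1 = 5
Completed scored items (15 of 18): 5, 2, 4, 3, 5, 3, 3, 1, 4, 5, 1, 1, 4, 5, 5; sum = 51.
Person mean = 51 / 15 ≈ 3.4000
Prorated total = (51 / 15) × 18 = 61.20 (to 2 dp)

61.20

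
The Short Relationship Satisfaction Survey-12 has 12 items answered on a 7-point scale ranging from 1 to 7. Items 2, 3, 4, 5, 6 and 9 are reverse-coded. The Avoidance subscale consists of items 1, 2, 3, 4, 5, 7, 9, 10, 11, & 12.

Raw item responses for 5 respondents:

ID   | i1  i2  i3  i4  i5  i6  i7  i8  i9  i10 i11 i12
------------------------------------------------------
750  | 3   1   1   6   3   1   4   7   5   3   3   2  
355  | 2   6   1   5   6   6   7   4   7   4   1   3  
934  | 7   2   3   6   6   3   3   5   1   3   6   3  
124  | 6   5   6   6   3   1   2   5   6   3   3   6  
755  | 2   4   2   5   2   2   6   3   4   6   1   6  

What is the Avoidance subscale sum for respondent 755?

Respondent 755 raw: 2, 4, 2, 5, 2, 2, 6, 3, 4, 6, 1, 6.
Avoidance items: 1, 2, 3, 4, 5, 7, 9, 10, 11, 12.
Reverse-coded (reverse-coded value = 8 − response):
  item 1: 2
  item 2: 8 − 4 = 4
  item 3: 8 − 2 = 6
  item 4: 8 − 5 = 3
  item 5: 8 − 2 = 6
  item 7: 6
  item 9: 8 − 4 = 4
  item 10: 6
  item 11: 1
  item 12: 6
Sum = 2 + 4 + 6 + 3 + 6 + 6 + 4 + 6 + 1 + 6 = 44

44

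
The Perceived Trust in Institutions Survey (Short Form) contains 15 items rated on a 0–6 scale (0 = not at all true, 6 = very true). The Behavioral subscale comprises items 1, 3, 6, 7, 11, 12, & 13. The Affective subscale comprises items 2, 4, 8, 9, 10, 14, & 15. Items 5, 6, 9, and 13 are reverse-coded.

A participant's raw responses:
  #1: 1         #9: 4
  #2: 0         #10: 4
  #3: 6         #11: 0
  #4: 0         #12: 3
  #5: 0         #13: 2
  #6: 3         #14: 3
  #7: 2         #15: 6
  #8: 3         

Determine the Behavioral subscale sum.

19

Behavioral items: 1, 3, 6, 7, 11, 12, 13.
Of these, items 6 & 13 are reverse-coded; reverse-coded value = 6 − response.
  item 1: 1
  item 3: 6
  item 6: 6 − 3 = 3
  item 7: 2
  item 11: 0
  item 12: 3
  item 13: 6 − 2 = 4
Sum = 1 + 6 + 3 + 2 + 0 + 3 + 4 = 19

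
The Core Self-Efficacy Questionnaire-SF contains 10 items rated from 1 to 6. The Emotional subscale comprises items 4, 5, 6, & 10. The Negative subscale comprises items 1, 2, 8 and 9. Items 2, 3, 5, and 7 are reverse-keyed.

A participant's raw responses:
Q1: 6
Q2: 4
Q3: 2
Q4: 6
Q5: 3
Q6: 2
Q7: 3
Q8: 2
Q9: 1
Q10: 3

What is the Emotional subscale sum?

15

Emotional items: 4, 5, 6, 10.
Of these, item 5 is reverse-keyed; reversed = (1+6) − raw = 7 − raw.
  item 4: 6
  item 5: 7 − 3 = 4
  item 6: 2
  item 10: 3
Sum = 6 + 4 + 2 + 3 = 15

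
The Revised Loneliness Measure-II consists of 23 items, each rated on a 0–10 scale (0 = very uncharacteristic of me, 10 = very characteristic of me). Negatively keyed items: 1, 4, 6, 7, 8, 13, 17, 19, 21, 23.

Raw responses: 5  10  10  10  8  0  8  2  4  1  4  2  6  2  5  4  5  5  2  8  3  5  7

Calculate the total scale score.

120

Reversing items 1, 4, 6, 7, 8, 13, 17, 19, 21, & 23 with 10 − raw:
Total = (10−5) + 10 + 10 + (10−10) + 8 + (10−0) + (10−8) + (10−2) + 4 + 1 + 4 + 2 + (10−6) + 2 + 5 + 4 + (10−5) + 5 + (10−2) + 8 + (10−3) + 5 + (10−7)
      = 5 + 10 + 10 + 0 + 8 + 10 + 2 + 8 + 4 + 1 + 4 + 2 + 4 + 2 + 5 + 4 + 5 + 5 + 8 + 8 + 7 + 5 + 3 = 120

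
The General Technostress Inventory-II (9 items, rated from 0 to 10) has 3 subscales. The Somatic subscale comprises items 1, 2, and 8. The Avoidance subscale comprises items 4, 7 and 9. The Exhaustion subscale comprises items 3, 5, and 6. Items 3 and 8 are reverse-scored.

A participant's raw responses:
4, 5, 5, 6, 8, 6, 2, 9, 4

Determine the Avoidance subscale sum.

Avoidance items: 4, 7, 9.
  item 4: 6
  item 7: 2
  item 9: 4
Sum = 6 + 2 + 4 = 12

12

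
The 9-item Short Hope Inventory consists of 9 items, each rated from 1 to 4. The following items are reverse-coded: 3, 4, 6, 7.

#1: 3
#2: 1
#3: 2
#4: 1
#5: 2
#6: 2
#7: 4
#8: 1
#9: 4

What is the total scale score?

22

Reverse-coded items use 5 − raw:
  item 3: 5 − 2 = 3
  item 4: 5 − 1 = 4
  item 6: 5 − 2 = 3
  item 7: 5 − 4 = 1
Scored items: 3, 1, 3, 4, 2, 3, 1, 1, 4
Total = 3 + 1 + 3 + 4 + 2 + 3 + 1 + 1 + 4 = 22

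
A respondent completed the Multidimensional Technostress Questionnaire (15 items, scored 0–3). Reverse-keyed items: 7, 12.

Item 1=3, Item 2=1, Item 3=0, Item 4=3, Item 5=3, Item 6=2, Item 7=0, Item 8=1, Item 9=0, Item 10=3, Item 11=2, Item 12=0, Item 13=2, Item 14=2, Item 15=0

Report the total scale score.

28

Reverse-coded items (reversed = (0+3) − raw = 3 − raw):
  item 7: 3 − 0 = 3
  item 12: 3 − 0 = 3
Scored responses: 3, 1, 0, 3, 3, 2, 3, 1, 0, 3, 2, 3, 2, 2, 0
Total = 3 + 1 + 0 + 3 + 3 + 2 + 3 + 1 + 0 + 3 + 2 + 3 + 2 + 2 + 0 = 28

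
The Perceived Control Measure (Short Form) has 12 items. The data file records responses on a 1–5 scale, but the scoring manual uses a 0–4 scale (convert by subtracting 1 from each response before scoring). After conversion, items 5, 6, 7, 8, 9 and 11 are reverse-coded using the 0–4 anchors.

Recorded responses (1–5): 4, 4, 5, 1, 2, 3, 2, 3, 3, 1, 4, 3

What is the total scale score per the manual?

25

Convert to 0–4: 3, 3, 4, 0, 1, 2, 1, 2, 2, 0, 3, 2
Reverse-coded (on a 0–4 scale, reversed = 4 − raw):
  item 5: 4 − 1 = 3
  item 6: 4 − 2 = 2
  item 7: 4 − 1 = 3
  item 8: 4 − 2 = 2
  item 9: 4 − 2 = 2
  item 11: 4 − 3 = 1
Scored: 3, 3, 4, 0, 3, 2, 3, 2, 2, 0, 1, 2
Total = 25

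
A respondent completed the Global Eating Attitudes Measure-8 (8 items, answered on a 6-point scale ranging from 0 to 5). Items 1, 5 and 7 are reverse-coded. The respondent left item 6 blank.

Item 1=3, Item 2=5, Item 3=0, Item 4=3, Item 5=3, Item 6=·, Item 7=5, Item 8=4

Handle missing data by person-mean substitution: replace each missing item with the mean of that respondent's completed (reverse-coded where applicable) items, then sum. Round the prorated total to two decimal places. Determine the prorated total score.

Reverse-coded (reversed = (0+5) − raw = 5 − raw):
  item 1: 5 − 3 = 2
  item 5: 5 − 3 = 2
  item 7: 5 − 5 = 0
Completed scored items (7 of 8): 2, 5, 0, 3, 2, 0, 4; sum = 16.
Person mean = 16 / 7 ≈ 2.2857
Prorated total = (16 / 7) × 8 = 18.29 (to 2 dp)

18.29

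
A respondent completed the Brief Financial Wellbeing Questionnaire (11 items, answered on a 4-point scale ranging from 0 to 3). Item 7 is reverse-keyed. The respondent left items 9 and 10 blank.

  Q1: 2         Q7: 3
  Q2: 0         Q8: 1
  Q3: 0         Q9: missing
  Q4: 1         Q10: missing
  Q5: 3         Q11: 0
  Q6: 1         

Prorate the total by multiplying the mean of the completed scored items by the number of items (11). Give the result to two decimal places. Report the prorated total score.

Reverse-coded (reversed = (0+3) − raw = 3 − raw):
  item 7: 3 − 3 = 0
Completed scored items (9 of 11): 2, 0, 0, 1, 3, 1, 0, 1, 0; sum = 8.
Person mean = 8 / 9 ≈ 0.8889
Prorated total = (8 / 9) × 11 = 9.78 (to 2 dp)

9.78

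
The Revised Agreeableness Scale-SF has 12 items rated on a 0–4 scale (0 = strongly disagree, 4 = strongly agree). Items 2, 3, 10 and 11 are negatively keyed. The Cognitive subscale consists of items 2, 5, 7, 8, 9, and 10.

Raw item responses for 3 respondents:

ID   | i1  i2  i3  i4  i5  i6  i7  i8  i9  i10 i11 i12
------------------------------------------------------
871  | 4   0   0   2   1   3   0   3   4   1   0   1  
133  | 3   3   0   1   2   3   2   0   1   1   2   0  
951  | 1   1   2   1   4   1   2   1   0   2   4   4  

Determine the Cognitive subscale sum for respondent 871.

15

Respondent 871 raw: 4, 0, 0, 2, 1, 3, 0, 3, 4, 1, 0, 1.
Cognitive items: 2, 5, 7, 8, 9, 10.
Reverse-coded (reverse-coded value = 4 − response):
  item 2: 4 − 0 = 4
  item 5: 1
  item 7: 0
  item 8: 3
  item 9: 4
  item 10: 4 − 1 = 3
Sum = 4 + 1 + 0 + 3 + 4 + 3 = 15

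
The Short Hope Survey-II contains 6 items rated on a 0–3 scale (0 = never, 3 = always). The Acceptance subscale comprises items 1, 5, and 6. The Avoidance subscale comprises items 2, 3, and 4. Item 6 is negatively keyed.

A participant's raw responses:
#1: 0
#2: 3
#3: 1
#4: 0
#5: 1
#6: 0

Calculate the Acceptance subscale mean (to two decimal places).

Acceptance items: 1, 5, 6.
Of these, item 6 is negatively keyed; reverse-coded value = 3 − response.
  item 1: 0
  item 5: 1
  item 6: 3 − 0 = 3
Sum = 0 + 1 + 3 = 4
Mean = 4 / 3 = 1.33

1.33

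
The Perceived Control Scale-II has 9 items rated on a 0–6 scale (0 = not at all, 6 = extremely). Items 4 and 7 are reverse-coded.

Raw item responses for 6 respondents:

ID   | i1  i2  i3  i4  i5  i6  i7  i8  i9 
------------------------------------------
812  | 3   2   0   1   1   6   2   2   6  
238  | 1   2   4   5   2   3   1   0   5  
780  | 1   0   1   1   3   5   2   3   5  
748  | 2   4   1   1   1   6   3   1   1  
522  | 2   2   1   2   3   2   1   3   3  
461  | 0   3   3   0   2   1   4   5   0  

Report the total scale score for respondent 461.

22

Respondent 461 raw: 0, 3, 3, 0, 2, 1, 4, 5, 0.
Reverse-coded (reversed = (0+6) − raw = 6 − raw):
  item 1: 0
  item 2: 3
  item 3: 3
  item 4: 6 − 0 = 6
  item 5: 2
  item 6: 1
  item 7: 6 − 4 = 2
  item 8: 5
  item 9: 0
Sum = 0 + 3 + 3 + 6 + 2 + 1 + 2 + 5 + 0 = 22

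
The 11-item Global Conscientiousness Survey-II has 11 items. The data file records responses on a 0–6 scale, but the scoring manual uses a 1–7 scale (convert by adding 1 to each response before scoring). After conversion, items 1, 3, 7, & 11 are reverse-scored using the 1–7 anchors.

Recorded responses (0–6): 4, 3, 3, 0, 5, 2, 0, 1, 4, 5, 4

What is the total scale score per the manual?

44

Convert to 1–7: 5, 4, 4, 1, 6, 3, 1, 2, 5, 6, 5
Reverse-coded (reverse-coded value = 8 − response):
  item 1: 8 − 5 = 3
  item 3: 8 − 4 = 4
  item 7: 8 − 1 = 7
  item 11: 8 − 5 = 3
Scored: 3, 4, 4, 1, 6, 3, 7, 2, 5, 6, 3
Total = 44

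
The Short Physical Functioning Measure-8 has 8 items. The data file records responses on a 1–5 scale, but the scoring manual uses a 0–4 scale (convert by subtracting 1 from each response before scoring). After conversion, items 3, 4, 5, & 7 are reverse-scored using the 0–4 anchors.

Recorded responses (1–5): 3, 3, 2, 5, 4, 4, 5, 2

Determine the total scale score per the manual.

12

Convert to 0–4: 2, 2, 1, 4, 3, 3, 4, 1
Reverse-coded (reversed = (0+4) − raw = 4 − raw):
  item 3: 4 − 1 = 3
  item 4: 4 − 4 = 0
  item 5: 4 − 3 = 1
  item 7: 4 − 4 = 0
Scored: 2, 2, 3, 0, 1, 3, 0, 1
Total = 12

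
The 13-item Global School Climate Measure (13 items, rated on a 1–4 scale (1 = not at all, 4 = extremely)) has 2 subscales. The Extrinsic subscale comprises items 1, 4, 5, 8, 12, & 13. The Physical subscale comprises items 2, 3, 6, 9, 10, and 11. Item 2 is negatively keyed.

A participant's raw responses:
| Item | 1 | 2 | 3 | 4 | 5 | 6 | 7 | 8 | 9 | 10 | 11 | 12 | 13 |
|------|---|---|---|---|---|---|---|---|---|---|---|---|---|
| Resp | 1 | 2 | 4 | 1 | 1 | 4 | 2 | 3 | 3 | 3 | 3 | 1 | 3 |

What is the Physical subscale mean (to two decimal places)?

Physical items: 2, 3, 6, 9, 10, 11.
Of these, item 2 is negatively keyed; on a 1–4 scale, reversed = 5 − raw.
  item 2: 5 − 2 = 3
  item 3: 4
  item 6: 4
  item 9: 3
  item 10: 3
  item 11: 3
Sum = 3 + 4 + 4 + 3 + 3 + 3 = 20
Mean = 20 / 6 = 3.33

3.33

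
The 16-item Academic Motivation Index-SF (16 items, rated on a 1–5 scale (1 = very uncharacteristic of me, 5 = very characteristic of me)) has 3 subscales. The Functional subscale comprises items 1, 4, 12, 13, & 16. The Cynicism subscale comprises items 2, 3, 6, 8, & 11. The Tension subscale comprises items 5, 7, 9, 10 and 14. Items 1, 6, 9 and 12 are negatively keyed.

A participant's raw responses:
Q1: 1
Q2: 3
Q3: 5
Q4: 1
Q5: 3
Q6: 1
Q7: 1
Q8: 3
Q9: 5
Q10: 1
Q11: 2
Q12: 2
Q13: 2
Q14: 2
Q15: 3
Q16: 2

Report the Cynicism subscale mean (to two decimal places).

3.60

Cynicism items: 2, 3, 6, 8, 11.
Of these, item 6 is negatively keyed; on a 1–5 scale, reversed = 6 − raw.
  item 2: 3
  item 3: 5
  item 6: 6 − 1 = 5
  item 8: 3
  item 11: 2
Sum = 3 + 5 + 5 + 3 + 2 = 18
Mean = 18 / 5 = 3.60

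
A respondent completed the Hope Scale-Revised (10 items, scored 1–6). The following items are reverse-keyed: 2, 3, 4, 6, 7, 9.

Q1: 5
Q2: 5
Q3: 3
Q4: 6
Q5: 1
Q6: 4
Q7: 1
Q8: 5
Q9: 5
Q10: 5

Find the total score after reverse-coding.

Apply reverse scoring (on a 1–6 scale, reversed = 7 − raw):
  item 2: 7 − 5 = 2
  item 3: 7 − 3 = 4
  item 4: 7 − 6 = 1
  item 6: 7 − 4 = 3
  item 7: 7 − 1 = 6
  item 9: 7 − 5 = 2
After reverse-coding: 5, 2, 4, 1, 1, 3, 6, 5, 2, 5
Total = 5 + 2 + 4 + 1 + 1 + 3 + 6 + 5 + 2 + 5 = 34

34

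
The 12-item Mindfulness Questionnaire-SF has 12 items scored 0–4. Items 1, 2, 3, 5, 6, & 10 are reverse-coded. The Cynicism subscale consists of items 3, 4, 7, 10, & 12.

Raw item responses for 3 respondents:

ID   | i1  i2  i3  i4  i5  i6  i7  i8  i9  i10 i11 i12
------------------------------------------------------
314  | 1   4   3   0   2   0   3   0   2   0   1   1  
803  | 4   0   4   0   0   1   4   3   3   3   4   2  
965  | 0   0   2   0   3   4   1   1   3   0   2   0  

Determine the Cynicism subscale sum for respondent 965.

Respondent 965 raw: 0, 0, 2, 0, 3, 4, 1, 1, 3, 0, 2, 0.
Cynicism items: 3, 4, 7, 10, 12.
Reverse-coded (on a 0–4 scale, reversed = 4 − raw):
  item 3: 4 − 2 = 2
  item 4: 0
  item 7: 1
  item 10: 4 − 0 = 4
  item 12: 0
Sum = 2 + 0 + 1 + 4 + 0 = 7

7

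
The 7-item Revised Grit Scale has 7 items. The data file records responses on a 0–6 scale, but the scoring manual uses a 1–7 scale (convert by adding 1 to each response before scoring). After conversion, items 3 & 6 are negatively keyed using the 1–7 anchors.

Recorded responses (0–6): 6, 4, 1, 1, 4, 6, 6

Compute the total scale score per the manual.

Convert to 1–7: 7, 5, 2, 2, 5, 7, 7
Reverse-coded (reverse-coded value = 8 − response):
  item 3: 8 − 2 = 6
  item 6: 8 − 7 = 1
Scored: 7, 5, 6, 2, 5, 1, 7
Total = 33

33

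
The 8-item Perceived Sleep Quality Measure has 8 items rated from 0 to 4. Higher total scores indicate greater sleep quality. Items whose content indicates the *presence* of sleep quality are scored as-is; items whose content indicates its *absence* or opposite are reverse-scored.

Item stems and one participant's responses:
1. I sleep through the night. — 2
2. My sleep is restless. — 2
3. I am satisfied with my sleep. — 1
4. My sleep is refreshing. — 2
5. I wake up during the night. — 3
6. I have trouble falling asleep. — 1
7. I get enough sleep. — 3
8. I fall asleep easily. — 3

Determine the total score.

Items 2, 5, 6 describe the absence/opposite of sleep quality → reverse-score.
reverse-coded value = 4 − response.
  item 1: 2
  item 2: 4 − 2 = 2
  item 3: 1
  item 4: 2
  item 5: 4 − 3 = 1
  item 6: 4 − 1 = 3
  item 7: 3
  item 8: 3
Total = 2 + 2 + 1 + 2 + 1 + 3 + 3 + 3 = 17

17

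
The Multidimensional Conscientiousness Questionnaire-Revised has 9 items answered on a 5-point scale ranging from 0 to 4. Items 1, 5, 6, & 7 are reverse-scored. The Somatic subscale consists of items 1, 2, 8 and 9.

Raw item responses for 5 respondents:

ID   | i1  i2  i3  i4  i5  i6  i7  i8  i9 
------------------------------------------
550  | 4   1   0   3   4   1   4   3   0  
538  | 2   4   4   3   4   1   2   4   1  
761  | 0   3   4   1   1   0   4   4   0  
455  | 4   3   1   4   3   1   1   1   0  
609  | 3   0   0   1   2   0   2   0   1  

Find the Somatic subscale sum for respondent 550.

Respondent 550 raw: 4, 1, 0, 3, 4, 1, 4, 3, 0.
Somatic items: 1, 2, 8, 9.
Reverse-coded (reversed = (0+4) − raw = 4 − raw):
  item 1: 4 − 4 = 0
  item 2: 1
  item 8: 3
  item 9: 0
Sum = 0 + 1 + 3 + 0 = 4

4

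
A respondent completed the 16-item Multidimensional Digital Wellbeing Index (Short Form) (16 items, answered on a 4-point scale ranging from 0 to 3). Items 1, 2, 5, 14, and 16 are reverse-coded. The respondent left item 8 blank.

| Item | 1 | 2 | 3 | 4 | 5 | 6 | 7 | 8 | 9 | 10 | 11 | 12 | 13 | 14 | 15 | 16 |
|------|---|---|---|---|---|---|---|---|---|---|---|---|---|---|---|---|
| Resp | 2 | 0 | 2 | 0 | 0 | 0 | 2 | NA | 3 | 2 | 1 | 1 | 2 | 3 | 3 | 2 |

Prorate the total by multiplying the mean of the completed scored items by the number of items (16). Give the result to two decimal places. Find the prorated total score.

25.60

Reverse-coded (reverse-coded value = 3 − response):
  item 1: 3 − 2 = 1
  item 2: 3 − 0 = 3
  item 5: 3 − 0 = 3
  item 14: 3 − 3 = 0
  item 16: 3 − 2 = 1
Completed scored items (15 of 16): 1, 3, 2, 0, 3, 0, 2, 3, 2, 1, 1, 2, 0, 3, 1; sum = 24.
Person mean = 24 / 15 ≈ 1.6000
Prorated total = (24 / 15) × 16 = 25.60 (to 2 dp)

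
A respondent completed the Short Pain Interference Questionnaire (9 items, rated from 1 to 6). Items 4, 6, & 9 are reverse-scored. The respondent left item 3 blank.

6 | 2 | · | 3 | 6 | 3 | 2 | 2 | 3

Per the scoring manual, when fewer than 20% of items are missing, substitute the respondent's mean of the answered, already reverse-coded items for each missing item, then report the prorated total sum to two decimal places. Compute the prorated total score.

Reverse-coded (reversed = (1+6) − raw = 7 − raw):
  item 4: 7 − 3 = 4
  item 6: 7 − 3 = 4
  item 9: 7 − 3 = 4
Completed scored items (8 of 9): 6, 2, 4, 6, 4, 2, 2, 4; sum = 30.
Person mean = 30 / 8 ≈ 3.7500
Prorated total = (30 / 8) × 9 = 33.75 (to 2 dp)

33.75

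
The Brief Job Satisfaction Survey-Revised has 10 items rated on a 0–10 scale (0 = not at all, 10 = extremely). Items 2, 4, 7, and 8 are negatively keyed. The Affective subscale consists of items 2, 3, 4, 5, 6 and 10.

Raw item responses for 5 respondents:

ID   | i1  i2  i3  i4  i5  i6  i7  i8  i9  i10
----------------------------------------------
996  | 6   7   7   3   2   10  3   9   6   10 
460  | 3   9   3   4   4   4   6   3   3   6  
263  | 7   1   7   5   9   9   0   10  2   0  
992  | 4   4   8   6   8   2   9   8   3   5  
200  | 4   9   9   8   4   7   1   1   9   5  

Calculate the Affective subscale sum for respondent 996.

39

Respondent 996 raw: 6, 7, 7, 3, 2, 10, 3, 9, 6, 10.
Affective items: 2, 3, 4, 5, 6, 10.
Reverse-coded (reverse-coded value = 10 − response):
  item 2: 10 − 7 = 3
  item 3: 7
  item 4: 10 − 3 = 7
  item 5: 2
  item 6: 10
  item 10: 10
Sum = 3 + 7 + 7 + 2 + 10 + 10 = 39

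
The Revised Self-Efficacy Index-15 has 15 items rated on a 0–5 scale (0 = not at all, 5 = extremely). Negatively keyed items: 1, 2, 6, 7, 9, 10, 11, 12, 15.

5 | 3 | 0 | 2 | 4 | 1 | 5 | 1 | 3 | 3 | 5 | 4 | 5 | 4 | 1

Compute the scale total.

31

Reverse-coded items (reverse-coded value = 5 − response):
  item 1: 5 − 5 = 0
  item 2: 5 − 3 = 2
  item 6: 5 − 1 = 4
  item 7: 5 − 5 = 0
  item 9: 5 − 3 = 2
  item 10: 5 − 3 = 2
  item 11: 5 − 5 = 0
  item 12: 5 − 4 = 1
  item 15: 5 − 1 = 4
Scored responses: 0, 2, 0, 2, 4, 4, 0, 1, 2, 2, 0, 1, 5, 4, 4
Total = 0 + 2 + 0 + 2 + 4 + 4 + 0 + 1 + 2 + 2 + 0 + 1 + 5 + 4 + 4 = 31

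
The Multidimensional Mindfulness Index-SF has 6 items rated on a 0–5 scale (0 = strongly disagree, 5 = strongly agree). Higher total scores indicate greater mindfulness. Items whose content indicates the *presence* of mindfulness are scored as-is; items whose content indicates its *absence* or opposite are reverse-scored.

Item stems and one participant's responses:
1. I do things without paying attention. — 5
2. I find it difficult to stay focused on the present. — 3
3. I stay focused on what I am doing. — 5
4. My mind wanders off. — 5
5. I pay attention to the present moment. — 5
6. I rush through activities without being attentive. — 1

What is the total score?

Items 1, 2, 4, 6 describe the absence/opposite of mindfulness → reverse-score.
reverse-coded value = 5 − response.
  item 1: 5 − 5 = 0
  item 2: 5 − 3 = 2
  item 3: 5
  item 4: 5 − 5 = 0
  item 5: 5
  item 6: 5 − 1 = 4
Total = 0 + 2 + 5 + 0 + 5 + 4 = 16

16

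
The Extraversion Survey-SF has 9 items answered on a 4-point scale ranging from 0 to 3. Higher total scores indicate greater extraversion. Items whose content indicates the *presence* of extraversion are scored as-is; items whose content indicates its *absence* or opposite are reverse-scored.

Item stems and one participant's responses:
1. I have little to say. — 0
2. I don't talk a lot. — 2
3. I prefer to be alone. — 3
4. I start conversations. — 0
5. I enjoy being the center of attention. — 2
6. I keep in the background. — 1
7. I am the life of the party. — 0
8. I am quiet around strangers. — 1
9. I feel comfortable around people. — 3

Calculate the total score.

13

Items 1, 2, 3, 6, 8 describe the absence/opposite of extraversion → reverse-score.
reverse-coded value = 3 − response.
  item 1: 3 − 0 = 3
  item 2: 3 − 2 = 1
  item 3: 3 − 3 = 0
  item 4: 0
  item 5: 2
  item 6: 3 − 1 = 2
  item 7: 0
  item 8: 3 − 1 = 2
  item 9: 3
Total = 3 + 1 + 0 + 0 + 2 + 2 + 0 + 2 + 3 = 13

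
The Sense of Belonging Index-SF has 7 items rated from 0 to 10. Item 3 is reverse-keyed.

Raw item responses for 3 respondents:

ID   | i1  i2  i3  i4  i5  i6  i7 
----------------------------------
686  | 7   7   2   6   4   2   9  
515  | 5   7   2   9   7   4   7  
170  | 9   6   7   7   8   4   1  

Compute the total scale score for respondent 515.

47

Respondent 515 raw: 5, 7, 2, 9, 7, 4, 7.
Reverse-coded (on a 0–10 scale, reversed = 10 − raw):
  item 1: 5
  item 2: 7
  item 3: 10 − 2 = 8
  item 4: 9
  item 5: 7
  item 6: 4
  item 7: 7
Sum = 5 + 7 + 8 + 9 + 7 + 4 + 7 = 47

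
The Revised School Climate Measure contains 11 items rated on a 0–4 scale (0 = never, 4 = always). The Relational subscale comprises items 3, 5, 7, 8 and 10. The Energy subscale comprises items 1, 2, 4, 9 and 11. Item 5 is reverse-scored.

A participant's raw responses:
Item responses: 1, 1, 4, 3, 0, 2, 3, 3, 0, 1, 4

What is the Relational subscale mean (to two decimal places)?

Relational items: 3, 5, 7, 8, 10.
Of these, item 5 is reverse-scored; on a 0–4 scale, reversed = 4 − raw.
  item 3: 4
  item 5: 4 − 0 = 4
  item 7: 3
  item 8: 3
  item 10: 1
Sum = 4 + 4 + 3 + 3 + 1 = 15
Mean = 15 / 5 = 3.00

3.00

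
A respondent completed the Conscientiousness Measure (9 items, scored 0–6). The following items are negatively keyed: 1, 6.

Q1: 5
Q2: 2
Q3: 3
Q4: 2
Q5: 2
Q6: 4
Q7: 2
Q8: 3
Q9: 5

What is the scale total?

Raw sum = 28. Negatively keyed items: 1, 6; their raw sum = 9.
Each reversal replaces raw with 6 − raw, changing the total by 6 − 2·raw per item.
Total = 28 + 2·6 − 2·9 = 28 + 12 − 18 = 22

22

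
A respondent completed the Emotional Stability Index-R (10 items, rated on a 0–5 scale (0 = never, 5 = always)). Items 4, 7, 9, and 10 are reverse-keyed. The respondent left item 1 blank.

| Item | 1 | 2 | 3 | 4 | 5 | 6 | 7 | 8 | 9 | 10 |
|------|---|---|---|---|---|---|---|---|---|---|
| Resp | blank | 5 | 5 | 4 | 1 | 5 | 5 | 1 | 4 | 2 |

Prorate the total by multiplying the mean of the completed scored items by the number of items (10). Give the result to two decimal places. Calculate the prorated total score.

Reverse-coded (reverse-coded value = 5 − response):
  item 4: 5 − 4 = 1
  item 7: 5 − 5 = 0
  item 9: 5 − 4 = 1
  item 10: 5 − 2 = 3
Completed scored items (9 of 10): 5, 5, 1, 1, 5, 0, 1, 1, 3; sum = 22.
Person mean = 22 / 9 ≈ 2.4444
Prorated total = (22 / 9) × 10 = 24.44 (to 2 dp)

24.44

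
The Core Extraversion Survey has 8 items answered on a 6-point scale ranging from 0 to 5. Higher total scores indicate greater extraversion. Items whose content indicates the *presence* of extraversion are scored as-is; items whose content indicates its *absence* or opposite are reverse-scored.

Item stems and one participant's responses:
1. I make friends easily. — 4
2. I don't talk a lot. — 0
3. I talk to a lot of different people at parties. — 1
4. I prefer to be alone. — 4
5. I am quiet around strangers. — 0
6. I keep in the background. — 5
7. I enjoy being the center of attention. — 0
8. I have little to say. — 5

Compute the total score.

Items 2, 4, 5, 6, 8 describe the absence/opposite of extraversion → reverse-score.
on a 0–5 scale, reversed = 5 − raw.
  item 1: 4
  item 2: 5 − 0 = 5
  item 3: 1
  item 4: 5 − 4 = 1
  item 5: 5 − 0 = 5
  item 6: 5 − 5 = 0
  item 7: 0
  item 8: 5 − 5 = 0
Total = 4 + 5 + 1 + 1 + 5 + 0 + 0 + 0 = 16

16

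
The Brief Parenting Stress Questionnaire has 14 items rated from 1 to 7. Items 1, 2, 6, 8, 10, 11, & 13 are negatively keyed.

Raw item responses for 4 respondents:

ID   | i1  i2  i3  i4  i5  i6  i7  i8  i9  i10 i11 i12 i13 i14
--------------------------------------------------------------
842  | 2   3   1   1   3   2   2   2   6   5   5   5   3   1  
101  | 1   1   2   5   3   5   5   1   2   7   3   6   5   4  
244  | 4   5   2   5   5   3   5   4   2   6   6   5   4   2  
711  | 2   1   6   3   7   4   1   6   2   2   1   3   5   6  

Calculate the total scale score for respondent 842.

Respondent 842 raw: 2, 3, 1, 1, 3, 2, 2, 2, 6, 5, 5, 5, 3, 1.
Reverse-coded (reverse-coded value = 8 − response):
  item 1: 8 − 2 = 6
  item 2: 8 − 3 = 5
  item 3: 1
  item 4: 1
  item 5: 3
  item 6: 8 − 2 = 6
  item 7: 2
  item 8: 8 − 2 = 6
  item 9: 6
  item 10: 8 − 5 = 3
  item 11: 8 − 5 = 3
  item 12: 5
  item 13: 8 − 3 = 5
  item 14: 1
Sum = 6 + 5 + 1 + 1 + 3 + 6 + 2 + 6 + 6 + 3 + 3 + 5 + 5 + 1 = 53

53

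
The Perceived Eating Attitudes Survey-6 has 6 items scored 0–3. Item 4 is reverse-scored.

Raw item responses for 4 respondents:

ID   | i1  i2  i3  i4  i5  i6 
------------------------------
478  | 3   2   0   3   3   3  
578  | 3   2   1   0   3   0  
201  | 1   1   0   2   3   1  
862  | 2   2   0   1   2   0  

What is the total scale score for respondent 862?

Respondent 862 raw: 2, 2, 0, 1, 2, 0.
Reverse-coded (on a 0–3 scale, reversed = 3 − raw):
  item 1: 2
  item 2: 2
  item 3: 0
  item 4: 3 − 1 = 2
  item 5: 2
  item 6: 0
Sum = 2 + 2 + 0 + 2 + 2 + 0 = 8

8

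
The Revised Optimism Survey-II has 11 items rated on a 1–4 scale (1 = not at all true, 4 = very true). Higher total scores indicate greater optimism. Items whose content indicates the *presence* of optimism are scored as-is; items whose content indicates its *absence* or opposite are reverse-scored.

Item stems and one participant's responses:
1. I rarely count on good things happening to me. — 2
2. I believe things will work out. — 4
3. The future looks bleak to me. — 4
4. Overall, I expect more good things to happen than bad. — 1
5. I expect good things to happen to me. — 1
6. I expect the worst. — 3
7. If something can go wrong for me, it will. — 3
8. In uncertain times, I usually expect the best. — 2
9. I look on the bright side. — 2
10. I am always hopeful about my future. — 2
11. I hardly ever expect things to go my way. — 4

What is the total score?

21

Items 1, 3, 6, 7, 11 describe the absence/opposite of optimism → reverse-score.
reversed = (1+4) − raw = 5 − raw.
  item 1: 5 − 2 = 3
  item 2: 4
  item 3: 5 − 4 = 1
  item 4: 1
  item 5: 1
  item 6: 5 − 3 = 2
  item 7: 5 − 3 = 2
  item 8: 2
  item 9: 2
  item 10: 2
  item 11: 5 − 4 = 1
Total = 3 + 4 + 1 + 1 + 1 + 2 + 2 + 2 + 2 + 2 + 1 = 21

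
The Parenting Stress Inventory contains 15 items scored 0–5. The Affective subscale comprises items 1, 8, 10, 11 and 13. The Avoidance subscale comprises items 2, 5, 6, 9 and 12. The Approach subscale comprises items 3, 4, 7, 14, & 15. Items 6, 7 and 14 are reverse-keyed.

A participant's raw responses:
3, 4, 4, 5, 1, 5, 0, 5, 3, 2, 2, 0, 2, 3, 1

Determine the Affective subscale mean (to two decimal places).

2.80

Affective items: 1, 8, 10, 11, 13.
  item 1: 3
  item 8: 5
  item 10: 2
  item 11: 2
  item 13: 2
Sum = 3 + 5 + 2 + 2 + 2 = 14
Mean = 14 / 5 = 2.80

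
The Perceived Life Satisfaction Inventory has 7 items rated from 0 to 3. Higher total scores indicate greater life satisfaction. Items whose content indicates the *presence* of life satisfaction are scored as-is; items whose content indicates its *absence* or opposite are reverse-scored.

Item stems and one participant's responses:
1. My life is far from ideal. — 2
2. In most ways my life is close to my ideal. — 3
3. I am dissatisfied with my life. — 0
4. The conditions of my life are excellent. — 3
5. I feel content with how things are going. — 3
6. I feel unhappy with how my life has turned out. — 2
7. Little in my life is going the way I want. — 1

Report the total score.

16

Items 1, 3, 6, 7 describe the absence/opposite of life satisfaction → reverse-score.
on a 0–3 scale, reversed = 3 − raw.
  item 1: 3 − 2 = 1
  item 2: 3
  item 3: 3 − 0 = 3
  item 4: 3
  item 5: 3
  item 6: 3 − 2 = 1
  item 7: 3 − 1 = 2
Total = 1 + 3 + 3 + 3 + 3 + 1 + 2 = 16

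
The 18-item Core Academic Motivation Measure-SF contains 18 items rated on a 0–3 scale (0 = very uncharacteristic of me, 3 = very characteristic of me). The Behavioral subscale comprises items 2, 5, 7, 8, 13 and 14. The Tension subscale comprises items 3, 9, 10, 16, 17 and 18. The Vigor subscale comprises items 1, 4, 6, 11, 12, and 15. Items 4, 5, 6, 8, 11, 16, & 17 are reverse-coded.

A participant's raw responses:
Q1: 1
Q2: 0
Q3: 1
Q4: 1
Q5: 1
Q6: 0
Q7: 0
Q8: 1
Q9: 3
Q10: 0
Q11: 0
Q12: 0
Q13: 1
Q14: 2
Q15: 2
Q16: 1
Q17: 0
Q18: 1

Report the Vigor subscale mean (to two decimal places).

Vigor items: 1, 4, 6, 11, 12, 15.
Of these, items 4, 6 and 11 are reverse-coded; reverse-coded value = 3 − response.
  item 1: 1
  item 4: 3 − 1 = 2
  item 6: 3 − 0 = 3
  item 11: 3 − 0 = 3
  item 12: 0
  item 15: 2
Sum = 1 + 2 + 3 + 3 + 0 + 2 = 11
Mean = 11 / 6 = 1.83

1.83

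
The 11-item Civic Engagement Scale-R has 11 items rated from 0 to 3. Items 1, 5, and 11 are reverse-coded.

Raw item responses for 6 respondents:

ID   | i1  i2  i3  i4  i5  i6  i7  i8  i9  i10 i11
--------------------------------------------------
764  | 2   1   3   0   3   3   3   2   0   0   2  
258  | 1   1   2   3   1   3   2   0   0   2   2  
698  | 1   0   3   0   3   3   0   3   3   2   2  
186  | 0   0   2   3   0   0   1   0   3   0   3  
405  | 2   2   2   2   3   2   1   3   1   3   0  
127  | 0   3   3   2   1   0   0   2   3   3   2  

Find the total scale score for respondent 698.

17

Respondent 698 raw: 1, 0, 3, 0, 3, 3, 0, 3, 3, 2, 2.
Reverse-coded (reverse-coded value = 3 − response):
  item 1: 3 − 1 = 2
  item 2: 0
  item 3: 3
  item 4: 0
  item 5: 3 − 3 = 0
  item 6: 3
  item 7: 0
  item 8: 3
  item 9: 3
  item 10: 2
  item 11: 3 − 2 = 1
Sum = 2 + 0 + 3 + 0 + 0 + 3 + 0 + 3 + 3 + 2 + 1 = 17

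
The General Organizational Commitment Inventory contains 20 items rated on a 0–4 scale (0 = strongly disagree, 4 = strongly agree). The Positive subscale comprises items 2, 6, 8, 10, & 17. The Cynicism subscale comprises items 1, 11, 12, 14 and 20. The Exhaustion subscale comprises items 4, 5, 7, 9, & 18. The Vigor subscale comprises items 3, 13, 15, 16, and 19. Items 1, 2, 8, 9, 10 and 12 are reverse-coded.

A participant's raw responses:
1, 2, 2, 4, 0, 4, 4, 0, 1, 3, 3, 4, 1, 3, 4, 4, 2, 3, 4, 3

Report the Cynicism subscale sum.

Cynicism items: 1, 11, 12, 14, 20.
Of these, items 1 and 12 are reverse-coded; reversed = (0+4) − raw = 4 − raw.
  item 1: 4 − 1 = 3
  item 11: 3
  item 12: 4 − 4 = 0
  item 14: 3
  item 20: 3
Sum = 3 + 3 + 0 + 3 + 3 = 12

12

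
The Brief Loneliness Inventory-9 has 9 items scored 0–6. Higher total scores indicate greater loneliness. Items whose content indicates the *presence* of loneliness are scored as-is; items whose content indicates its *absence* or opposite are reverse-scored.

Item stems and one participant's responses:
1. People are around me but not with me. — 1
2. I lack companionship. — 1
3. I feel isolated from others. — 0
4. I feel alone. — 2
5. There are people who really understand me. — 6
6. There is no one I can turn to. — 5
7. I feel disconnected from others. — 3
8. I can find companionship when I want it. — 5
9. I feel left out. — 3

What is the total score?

Items 5, 8 describe the absence/opposite of loneliness → reverse-score.
reverse-coded value = 6 − response.
  item 1: 1
  item 2: 1
  item 3: 0
  item 4: 2
  item 5: 6 − 6 = 0
  item 6: 5
  item 7: 3
  item 8: 6 − 5 = 1
  item 9: 3
Total = 1 + 1 + 0 + 2 + 0 + 5 + 3 + 1 + 3 = 16

16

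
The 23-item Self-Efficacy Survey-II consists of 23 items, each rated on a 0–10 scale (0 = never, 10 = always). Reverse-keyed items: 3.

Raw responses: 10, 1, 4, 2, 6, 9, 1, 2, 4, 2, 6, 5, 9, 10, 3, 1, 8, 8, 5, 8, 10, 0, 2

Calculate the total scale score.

Raw sum = 116. Reverse-keyed items: 3; their raw sum = 4.
Each reversal replaces raw with 10 − raw, changing the total by 10 − 2·raw per item.
Total = 116 + 1·10 − 2·4 = 116 + 10 − 8 = 118

118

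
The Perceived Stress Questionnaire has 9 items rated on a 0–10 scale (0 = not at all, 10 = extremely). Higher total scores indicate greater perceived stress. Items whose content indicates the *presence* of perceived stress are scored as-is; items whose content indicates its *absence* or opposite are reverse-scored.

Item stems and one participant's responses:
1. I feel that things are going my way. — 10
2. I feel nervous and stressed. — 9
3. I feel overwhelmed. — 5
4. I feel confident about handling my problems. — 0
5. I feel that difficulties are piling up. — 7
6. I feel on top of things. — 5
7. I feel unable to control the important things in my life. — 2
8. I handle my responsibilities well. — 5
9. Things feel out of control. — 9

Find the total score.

Items 1, 4, 6, 8 describe the absence/opposite of perceived stress → reverse-score.
on a 0–10 scale, reversed = 10 − raw.
  item 1: 10 − 10 = 0
  item 2: 9
  item 3: 5
  item 4: 10 − 0 = 10
  item 5: 7
  item 6: 10 − 5 = 5
  item 7: 2
  item 8: 10 − 5 = 5
  item 9: 9
Total = 0 + 9 + 5 + 10 + 7 + 5 + 2 + 5 + 9 = 52

52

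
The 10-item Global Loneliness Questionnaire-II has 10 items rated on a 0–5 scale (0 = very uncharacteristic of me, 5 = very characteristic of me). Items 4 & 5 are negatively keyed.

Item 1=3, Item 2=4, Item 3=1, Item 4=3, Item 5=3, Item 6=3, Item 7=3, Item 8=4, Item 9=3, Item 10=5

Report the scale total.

30

Reverse-coded items (reverse-coded value = 5 − response):
  item 4: 5 − 3 = 2
  item 5: 5 − 3 = 2
Scored responses: 3, 4, 1, 2, 2, 3, 3, 4, 3, 5
Total = 3 + 4 + 1 + 2 + 2 + 3 + 3 + 4 + 3 + 5 = 30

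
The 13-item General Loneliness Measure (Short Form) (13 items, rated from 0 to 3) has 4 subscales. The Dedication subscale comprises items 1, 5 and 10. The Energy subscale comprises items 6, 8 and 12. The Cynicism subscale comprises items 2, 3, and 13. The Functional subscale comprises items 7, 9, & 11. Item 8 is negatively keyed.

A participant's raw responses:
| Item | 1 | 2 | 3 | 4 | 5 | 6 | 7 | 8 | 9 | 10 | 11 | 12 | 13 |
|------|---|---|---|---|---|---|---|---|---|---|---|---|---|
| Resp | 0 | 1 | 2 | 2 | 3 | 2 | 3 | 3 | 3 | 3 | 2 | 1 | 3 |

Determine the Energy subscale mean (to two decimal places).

1.00

Energy items: 6, 8, 12.
Of these, item 8 is negatively keyed; on a 0–3 scale, reversed = 3 − raw.
  item 6: 2
  item 8: 3 − 3 = 0
  item 12: 1
Sum = 2 + 0 + 1 = 3
Mean = 3 / 3 = 1.00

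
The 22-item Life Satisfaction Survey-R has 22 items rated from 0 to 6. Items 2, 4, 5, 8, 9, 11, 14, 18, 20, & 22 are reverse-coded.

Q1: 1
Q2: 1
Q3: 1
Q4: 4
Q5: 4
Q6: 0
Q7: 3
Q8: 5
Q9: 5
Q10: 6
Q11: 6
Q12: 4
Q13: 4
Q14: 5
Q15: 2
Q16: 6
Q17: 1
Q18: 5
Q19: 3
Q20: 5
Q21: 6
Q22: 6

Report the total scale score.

51

Apply reverse scoring (reverse-coded value = 6 − response):
  item 2: 6 − 1 = 5
  item 4: 6 − 4 = 2
  item 5: 6 − 4 = 2
  item 8: 6 − 5 = 1
  item 9: 6 − 5 = 1
  item 11: 6 − 6 = 0
  item 14: 6 − 5 = 1
  item 18: 6 − 5 = 1
  item 20: 6 − 5 = 1
  item 22: 6 − 6 = 0
Scored responses: 1, 5, 1, 2, 2, 0, 3, 1, 1, 6, 0, 4, 4, 1, 2, 6, 1, 1, 3, 1, 6, 0
Total = 1 + 5 + 1 + 2 + 2 + 0 + 3 + 1 + 1 + 6 + 0 + 4 + 4 + 1 + 2 + 6 + 1 + 1 + 3 + 1 + 6 + 0 = 51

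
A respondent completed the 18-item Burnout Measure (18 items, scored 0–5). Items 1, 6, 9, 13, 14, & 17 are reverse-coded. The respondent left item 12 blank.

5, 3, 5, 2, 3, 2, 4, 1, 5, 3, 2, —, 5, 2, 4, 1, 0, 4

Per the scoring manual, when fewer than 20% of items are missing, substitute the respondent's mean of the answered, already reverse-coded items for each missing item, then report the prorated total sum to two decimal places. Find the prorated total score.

Reverse-coded (on a 0–5 scale, reversed = 5 − raw):
  item 1: 5 − 5 = 0
  item 6: 5 − 2 = 3
  item 9: 5 − 5 = 0
  item 13: 5 − 5 = 0
  item 14: 5 − 2 = 3
  item 17: 5 − 0 = 5
Completed scored items (17 of 18): 0, 3, 5, 2, 3, 3, 4, 1, 0, 3, 2, 0, 3, 4, 1, 5, 4; sum = 43.
Person mean = 43 / 17 ≈ 2.5294
Prorated total = (43 / 17) × 18 = 45.53 (to 2 dp)

45.53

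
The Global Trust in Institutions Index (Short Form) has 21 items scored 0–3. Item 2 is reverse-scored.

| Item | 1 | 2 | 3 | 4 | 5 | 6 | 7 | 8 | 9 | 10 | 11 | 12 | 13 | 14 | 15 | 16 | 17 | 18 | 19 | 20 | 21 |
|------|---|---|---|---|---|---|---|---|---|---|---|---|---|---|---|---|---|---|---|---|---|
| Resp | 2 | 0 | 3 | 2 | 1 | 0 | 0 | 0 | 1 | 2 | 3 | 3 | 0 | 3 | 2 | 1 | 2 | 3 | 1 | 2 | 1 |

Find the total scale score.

35

Reversing item 2 with 3 − raw:
Total = 2 + (3−0) + 3 + 2 + 1 + 0 + 0 + 0 + 1 + 2 + 3 + 3 + 0 + 3 + 2 + 1 + 2 + 3 + 1 + 2 + 1
      = 2 + 3 + 3 + 2 + 1 + 0 + 0 + 0 + 1 + 2 + 3 + 3 + 0 + 3 + 2 + 1 + 2 + 3 + 1 + 2 + 1 = 35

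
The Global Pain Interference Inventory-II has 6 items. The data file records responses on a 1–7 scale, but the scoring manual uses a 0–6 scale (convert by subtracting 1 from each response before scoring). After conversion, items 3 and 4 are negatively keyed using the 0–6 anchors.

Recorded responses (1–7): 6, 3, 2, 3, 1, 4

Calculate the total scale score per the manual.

19

Convert to 0–6: 5, 2, 1, 2, 0, 3
Reverse-coded (reverse-coded value = 6 − response):
  item 3: 6 − 1 = 5
  item 4: 6 − 2 = 4
Scored: 5, 2, 5, 4, 0, 3
Total = 19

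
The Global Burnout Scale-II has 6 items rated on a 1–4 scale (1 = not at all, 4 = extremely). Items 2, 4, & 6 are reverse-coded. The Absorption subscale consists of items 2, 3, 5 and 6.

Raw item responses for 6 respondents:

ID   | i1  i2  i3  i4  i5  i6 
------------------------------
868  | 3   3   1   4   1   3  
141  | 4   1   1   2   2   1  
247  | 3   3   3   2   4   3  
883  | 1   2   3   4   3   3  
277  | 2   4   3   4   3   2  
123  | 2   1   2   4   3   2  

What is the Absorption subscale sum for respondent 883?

11

Respondent 883 raw: 1, 2, 3, 4, 3, 3.
Absorption items: 2, 3, 5, 6.
Reverse-coded (on a 1–4 scale, reversed = 5 − raw):
  item 2: 5 − 2 = 3
  item 3: 3
  item 5: 3
  item 6: 5 − 3 = 2
Sum = 3 + 3 + 3 + 2 = 11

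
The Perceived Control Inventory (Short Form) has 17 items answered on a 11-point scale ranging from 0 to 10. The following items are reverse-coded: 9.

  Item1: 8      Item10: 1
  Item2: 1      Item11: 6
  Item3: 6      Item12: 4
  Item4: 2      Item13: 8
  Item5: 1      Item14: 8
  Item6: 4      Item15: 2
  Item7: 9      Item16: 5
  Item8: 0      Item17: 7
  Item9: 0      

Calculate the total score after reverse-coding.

Reverse-coded items use 10 − raw:
  item 9: 10 − 0 = 10
After reverse-coding: 8, 1, 6, 2, 1, 4, 9, 0, 10, 1, 6, 4, 8, 8, 2, 5, 7
Total = 8 + 1 + 6 + 2 + 1 + 4 + 9 + 0 + 10 + 1 + 6 + 4 + 8 + 8 + 2 + 5 + 7 = 82

82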